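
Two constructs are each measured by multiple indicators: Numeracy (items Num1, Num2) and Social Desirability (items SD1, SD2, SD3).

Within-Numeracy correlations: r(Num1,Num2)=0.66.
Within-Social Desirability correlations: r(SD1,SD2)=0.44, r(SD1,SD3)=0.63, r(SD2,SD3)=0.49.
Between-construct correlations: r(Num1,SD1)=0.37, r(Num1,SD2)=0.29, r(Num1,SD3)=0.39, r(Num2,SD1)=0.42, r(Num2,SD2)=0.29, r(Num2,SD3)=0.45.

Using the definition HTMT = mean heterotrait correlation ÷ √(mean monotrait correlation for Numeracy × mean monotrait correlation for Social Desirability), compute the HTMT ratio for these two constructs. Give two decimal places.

Mean between = 2.21/6 = 0.3683.
Mean within-Num = 0.66/1 = 0.6600; mean within-SD = 1.56/3 = 0.5200.
Geometric mean = √(0.6600 × 0.5200) = 0.5858.
HTMT = 0.3683 / 0.5858 = 0.63.

0.63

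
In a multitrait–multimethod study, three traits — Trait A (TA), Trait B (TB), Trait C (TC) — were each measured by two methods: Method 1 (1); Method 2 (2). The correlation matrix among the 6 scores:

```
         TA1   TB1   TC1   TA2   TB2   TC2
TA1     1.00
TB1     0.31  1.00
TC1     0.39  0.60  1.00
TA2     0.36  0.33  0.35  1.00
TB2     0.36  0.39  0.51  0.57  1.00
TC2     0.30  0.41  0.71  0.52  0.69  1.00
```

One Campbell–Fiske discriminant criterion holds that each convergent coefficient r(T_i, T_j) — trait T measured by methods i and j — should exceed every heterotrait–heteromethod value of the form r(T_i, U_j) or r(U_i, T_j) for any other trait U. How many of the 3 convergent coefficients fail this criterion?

2

Each convergent coefficient versus the relevant comparison correlations:
TA (methods 1·2): 0.36 vs {0.36, 0.33, 0.30, 0.35} → fail.
TB (methods 1·2): 0.39 vs {0.33, 0.36, 0.41, 0.51} → fail.
TC (methods 1·2): 0.71 vs {0.35, 0.30, 0.51, 0.41} → pass.
2 of 3 fail.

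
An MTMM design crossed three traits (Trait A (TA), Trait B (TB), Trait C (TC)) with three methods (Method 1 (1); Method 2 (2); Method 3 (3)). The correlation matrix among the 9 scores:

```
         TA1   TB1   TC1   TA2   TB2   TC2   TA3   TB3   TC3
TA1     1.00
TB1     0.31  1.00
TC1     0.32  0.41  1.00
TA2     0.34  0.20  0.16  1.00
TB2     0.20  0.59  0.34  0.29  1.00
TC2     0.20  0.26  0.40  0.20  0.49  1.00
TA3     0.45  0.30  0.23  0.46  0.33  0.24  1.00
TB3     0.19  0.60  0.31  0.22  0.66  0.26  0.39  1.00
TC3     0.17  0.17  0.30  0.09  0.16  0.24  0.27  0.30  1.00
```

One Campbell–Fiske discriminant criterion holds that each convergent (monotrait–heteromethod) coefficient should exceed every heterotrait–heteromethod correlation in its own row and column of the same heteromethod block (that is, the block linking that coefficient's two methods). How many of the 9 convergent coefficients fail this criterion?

Checking each validity diagonal entry against its comparison values:
TA (methods 1·2): 0.34 vs {0.20, 0.20, 0.20, 0.16} → pass.
TA (methods 1·3): 0.45 vs {0.19, 0.30, 0.17, 0.23} → pass.
TA (methods 2·3): 0.46 vs {0.22, 0.33, 0.09, 0.24} → pass.
TB (methods 1·2): 0.59 vs {0.20, 0.20, 0.26, 0.34} → pass.
TB (methods 1·3): 0.60 vs {0.30, 0.19, 0.17, 0.31} → pass.
TB (methods 2·3): 0.66 vs {0.33, 0.22, 0.16, 0.26} → pass.
TC (methods 1·2): 0.40 vs {0.16, 0.20, 0.34, 0.26} → pass.
TC (methods 1·3): 0.30 vs {0.23, 0.17, 0.31, 0.17} → fail.
TC (methods 2·3): 0.24 vs {0.24, 0.09, 0.26, 0.16} → fail.
2 of 9 fail.

2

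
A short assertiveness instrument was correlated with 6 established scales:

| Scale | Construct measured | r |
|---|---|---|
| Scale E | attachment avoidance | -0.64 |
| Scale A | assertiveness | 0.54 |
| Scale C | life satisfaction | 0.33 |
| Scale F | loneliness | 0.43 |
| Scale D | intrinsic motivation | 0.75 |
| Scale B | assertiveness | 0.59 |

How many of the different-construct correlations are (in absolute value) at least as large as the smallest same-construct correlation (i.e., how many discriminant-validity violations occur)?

Convergent (same construct = assertiveness): Scale A, Scale B.
Smallest convergent = 0.54. Discriminant |r|: 0.64, 0.33, 0.43, 0.75; count ≥ 0.54 → 2.

2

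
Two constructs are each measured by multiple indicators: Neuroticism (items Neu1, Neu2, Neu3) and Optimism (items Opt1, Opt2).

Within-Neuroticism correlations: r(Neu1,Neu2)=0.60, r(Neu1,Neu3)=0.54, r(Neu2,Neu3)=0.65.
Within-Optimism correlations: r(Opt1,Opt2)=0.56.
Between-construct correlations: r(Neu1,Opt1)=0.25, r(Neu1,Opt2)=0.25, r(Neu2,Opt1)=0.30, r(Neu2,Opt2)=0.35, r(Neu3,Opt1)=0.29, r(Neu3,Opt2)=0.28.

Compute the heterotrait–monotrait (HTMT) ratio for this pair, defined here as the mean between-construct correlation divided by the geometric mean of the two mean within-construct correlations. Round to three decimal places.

Mean between = 1.72/6 = 0.2867.
Mean within-Neu = 1.79/3 = 0.5967; mean within-Opt = 0.56/1 = 0.5600.
Geometric mean = √(0.5967 × 0.5600) = 0.5781.
HTMT = 0.2867 / 0.5781 = 0.496.

0.496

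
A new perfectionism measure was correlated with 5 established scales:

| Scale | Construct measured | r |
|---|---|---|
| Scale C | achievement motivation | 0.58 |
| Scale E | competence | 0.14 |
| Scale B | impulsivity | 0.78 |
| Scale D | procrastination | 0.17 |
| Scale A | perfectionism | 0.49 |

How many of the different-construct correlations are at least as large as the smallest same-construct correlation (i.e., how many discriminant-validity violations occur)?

2

Convergent (same construct = perfectionism): Scale A.
Smallest convergent = 0.49. Discriminant values: 0.58, 0.14, 0.78, 0.17; count ≥ 0.49 → 2.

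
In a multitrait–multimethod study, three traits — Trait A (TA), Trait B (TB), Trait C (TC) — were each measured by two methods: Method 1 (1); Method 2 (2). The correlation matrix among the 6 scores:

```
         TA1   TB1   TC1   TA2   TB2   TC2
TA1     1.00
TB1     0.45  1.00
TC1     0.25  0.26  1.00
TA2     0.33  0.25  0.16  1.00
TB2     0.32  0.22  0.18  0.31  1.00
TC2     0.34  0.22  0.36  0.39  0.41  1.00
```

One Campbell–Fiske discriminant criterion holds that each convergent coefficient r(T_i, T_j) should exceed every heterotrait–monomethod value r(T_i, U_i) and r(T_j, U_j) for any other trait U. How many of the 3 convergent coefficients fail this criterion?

3

Each convergent coefficient versus the relevant comparison correlations:
TA (methods 1·2): 0.33 vs {0.45, 0.31, 0.25, 0.39} → fail.
TB (methods 1·2): 0.22 vs {0.45, 0.31, 0.26, 0.41} → fail.
TC (methods 1·2): 0.36 vs {0.25, 0.39, 0.26, 0.41} → fail.
3 of 3 fail.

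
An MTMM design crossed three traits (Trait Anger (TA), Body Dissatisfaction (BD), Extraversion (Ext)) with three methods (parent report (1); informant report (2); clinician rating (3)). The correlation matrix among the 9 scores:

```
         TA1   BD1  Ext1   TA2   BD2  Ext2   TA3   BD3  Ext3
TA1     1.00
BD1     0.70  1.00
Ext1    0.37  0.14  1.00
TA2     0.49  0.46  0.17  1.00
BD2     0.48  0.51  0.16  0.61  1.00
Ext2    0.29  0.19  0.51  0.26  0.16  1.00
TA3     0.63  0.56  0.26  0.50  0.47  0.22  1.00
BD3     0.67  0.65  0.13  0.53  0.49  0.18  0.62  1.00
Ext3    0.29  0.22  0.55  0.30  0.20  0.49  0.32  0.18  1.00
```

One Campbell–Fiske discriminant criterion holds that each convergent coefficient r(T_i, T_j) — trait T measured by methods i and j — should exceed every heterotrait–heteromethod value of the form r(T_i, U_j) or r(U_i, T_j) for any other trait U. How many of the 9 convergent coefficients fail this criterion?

Each convergent coefficient versus the relevant comparison correlations:
TA (methods 1·2): 0.49 vs {0.48, 0.46, 0.29, 0.17} → pass.
TA (methods 1·3): 0.63 vs {0.67, 0.56, 0.29, 0.26} → fail.
TA (methods 2·3): 0.50 vs {0.53, 0.47, 0.30, 0.22} → fail.
BD (methods 1·2): 0.51 vs {0.46, 0.48, 0.19, 0.16} → pass.
BD (methods 1·3): 0.65 vs {0.56, 0.67, 0.22, 0.13} → fail.
BD (methods 2·3): 0.49 vs {0.47, 0.53, 0.20, 0.18} → fail.
Ext (methods 1·2): 0.51 vs {0.17, 0.29, 0.16, 0.19} → pass.
Ext (methods 1·3): 0.55 vs {0.26, 0.29, 0.13, 0.22} → pass.
Ext (methods 2·3): 0.49 vs {0.22, 0.30, 0.18, 0.20} → pass.
4 of 9 fail.

4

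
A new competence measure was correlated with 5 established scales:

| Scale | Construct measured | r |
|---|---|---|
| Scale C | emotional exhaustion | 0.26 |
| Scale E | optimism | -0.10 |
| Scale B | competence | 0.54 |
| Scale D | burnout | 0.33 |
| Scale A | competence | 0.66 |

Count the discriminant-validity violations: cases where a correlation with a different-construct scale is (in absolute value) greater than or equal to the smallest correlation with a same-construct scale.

0

Convergent (same construct = competence): Scale B, Scale A.
Smallest convergent = 0.54. Discriminant |r|: 0.26, 0.10, 0.33; count ≥ 0.54 → 0.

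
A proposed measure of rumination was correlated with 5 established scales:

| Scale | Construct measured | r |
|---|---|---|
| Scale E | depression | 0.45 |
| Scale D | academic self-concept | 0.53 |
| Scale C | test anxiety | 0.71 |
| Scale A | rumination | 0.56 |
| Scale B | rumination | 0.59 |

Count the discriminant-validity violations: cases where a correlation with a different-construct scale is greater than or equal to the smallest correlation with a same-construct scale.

Convergent (same construct = rumination): Scale A, Scale B.
Smallest convergent = 0.56. Discriminant values: 0.45, 0.53, 0.71; count ≥ 0.56 → 1.

1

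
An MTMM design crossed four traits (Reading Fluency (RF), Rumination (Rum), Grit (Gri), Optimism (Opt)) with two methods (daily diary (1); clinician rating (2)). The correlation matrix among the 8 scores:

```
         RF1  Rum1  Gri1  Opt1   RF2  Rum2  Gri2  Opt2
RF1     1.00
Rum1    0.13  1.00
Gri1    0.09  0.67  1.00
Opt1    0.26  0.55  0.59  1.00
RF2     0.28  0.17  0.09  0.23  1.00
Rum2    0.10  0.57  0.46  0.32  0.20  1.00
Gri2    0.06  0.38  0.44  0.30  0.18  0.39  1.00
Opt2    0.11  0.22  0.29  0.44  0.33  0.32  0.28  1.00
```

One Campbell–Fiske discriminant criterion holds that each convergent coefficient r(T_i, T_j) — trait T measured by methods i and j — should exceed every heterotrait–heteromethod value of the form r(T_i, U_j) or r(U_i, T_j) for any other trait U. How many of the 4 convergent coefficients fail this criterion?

1

Convergent coefficients and their comparison sets:
RF (methods 1·2): 0.28 vs {0.10, 0.17, 0.06, 0.09, 0.11, 0.23} → pass.
Rum (methods 1·2): 0.57 vs {0.17, 0.10, 0.38, 0.46, 0.22, 0.32} → pass.
Gri (methods 1·2): 0.44 vs {0.09, 0.06, 0.46, 0.38, 0.29, 0.30} → fail.
Opt (methods 1·2): 0.44 vs {0.23, 0.11, 0.32, 0.22, 0.30, 0.29} → pass.
1 of 4 fail.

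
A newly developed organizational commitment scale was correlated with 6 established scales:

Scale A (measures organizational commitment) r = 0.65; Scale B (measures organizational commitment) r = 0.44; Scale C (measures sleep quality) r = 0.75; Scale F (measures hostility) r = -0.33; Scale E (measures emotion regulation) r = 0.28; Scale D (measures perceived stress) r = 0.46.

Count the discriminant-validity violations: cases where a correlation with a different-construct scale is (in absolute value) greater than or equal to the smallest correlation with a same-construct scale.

2

Convergent (same construct = organizational commitment): Scale A, Scale B.
Smallest convergent = 0.44. Discriminant |r|: 0.75, 0.33, 0.28, 0.46; count ≥ 0.44 → 2.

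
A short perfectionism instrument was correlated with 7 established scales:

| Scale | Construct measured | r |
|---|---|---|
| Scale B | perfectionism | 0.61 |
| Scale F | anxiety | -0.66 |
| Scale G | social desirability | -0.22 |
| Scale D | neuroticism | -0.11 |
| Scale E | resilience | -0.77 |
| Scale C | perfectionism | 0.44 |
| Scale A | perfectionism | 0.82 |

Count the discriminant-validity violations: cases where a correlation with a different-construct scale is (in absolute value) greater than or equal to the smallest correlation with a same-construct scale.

2

Convergent (same construct = perfectionism): Scale B, Scale C, Scale A.
Smallest convergent = 0.44. Discriminant |r|: 0.66, 0.22, 0.11, 0.77; count ≥ 0.44 → 2.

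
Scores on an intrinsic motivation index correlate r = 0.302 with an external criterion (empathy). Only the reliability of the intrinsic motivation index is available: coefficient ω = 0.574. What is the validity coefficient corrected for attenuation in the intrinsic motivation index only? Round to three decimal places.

Single correction: r_c = r_obs / √r_xx = 0.302 / √0.574 = 0.302 / 0.7576 ≈ 0.399.

0.399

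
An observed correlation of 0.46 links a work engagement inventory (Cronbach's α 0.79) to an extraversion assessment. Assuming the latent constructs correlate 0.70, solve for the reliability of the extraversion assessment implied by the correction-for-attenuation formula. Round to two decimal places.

0.55

r_true = r_obs / √(r_xx · r_yy) ⇒ 0.70 = 0.46 / √(0.79 · r_yy).
√(0.79 · r_yy) = 0.46 / 0.70 = 0.6571; 0.79 · r_yy = 0.4318; r_yy = 0.4318 / 0.79 ≈ 0.55.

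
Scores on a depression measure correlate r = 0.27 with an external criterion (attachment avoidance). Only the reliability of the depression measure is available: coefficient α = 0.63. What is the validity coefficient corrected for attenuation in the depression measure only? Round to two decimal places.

Single correction: r_c = r_obs / √r_xx = 0.27 / √0.63 = 0.27 / 0.7937 ≈ 0.34.

0.34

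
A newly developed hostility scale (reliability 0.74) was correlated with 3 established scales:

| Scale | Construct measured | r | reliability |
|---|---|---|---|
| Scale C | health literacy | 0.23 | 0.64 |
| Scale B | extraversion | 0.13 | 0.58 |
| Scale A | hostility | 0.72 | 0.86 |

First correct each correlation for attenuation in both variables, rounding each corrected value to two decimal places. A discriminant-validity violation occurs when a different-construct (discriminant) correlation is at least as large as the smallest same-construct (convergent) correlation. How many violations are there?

Disattenuated r (r / √(r_scale · r_new)):
  Scale C (disc): 0.23 / √(0.64·0.74) = 0.33
  Scale B (disc): 0.13 / √(0.58·0.74) = 0.20
  Scale A (conv): 0.72 / √(0.86·0.74) = 0.90
Smallest convergent = 0.90. Discriminant values: 0.33, 0.20; count ≥ 0.90 → 0.

0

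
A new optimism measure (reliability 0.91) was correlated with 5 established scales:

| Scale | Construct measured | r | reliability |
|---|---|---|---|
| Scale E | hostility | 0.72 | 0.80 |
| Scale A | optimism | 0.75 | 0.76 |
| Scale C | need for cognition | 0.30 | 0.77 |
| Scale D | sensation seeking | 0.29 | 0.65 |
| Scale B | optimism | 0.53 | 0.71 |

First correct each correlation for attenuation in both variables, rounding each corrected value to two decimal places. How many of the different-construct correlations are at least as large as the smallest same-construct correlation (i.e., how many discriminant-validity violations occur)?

1

Disattenuated r (r / √(r_scale · r_new)):
  Scale E (disc): 0.72 / √(0.80·0.91) = 0.84
  Scale A (conv): 0.75 / √(0.76·0.91) = 0.90
  Scale C (disc): 0.30 / √(0.77·0.91) = 0.36
  Scale D (disc): 0.29 / √(0.65·0.91) = 0.38
  Scale B (conv): 0.53 / √(0.71·0.91) = 0.66
Smallest convergent = 0.66. Discriminant values: 0.84, 0.36, 0.38; count ≥ 0.66 → 1.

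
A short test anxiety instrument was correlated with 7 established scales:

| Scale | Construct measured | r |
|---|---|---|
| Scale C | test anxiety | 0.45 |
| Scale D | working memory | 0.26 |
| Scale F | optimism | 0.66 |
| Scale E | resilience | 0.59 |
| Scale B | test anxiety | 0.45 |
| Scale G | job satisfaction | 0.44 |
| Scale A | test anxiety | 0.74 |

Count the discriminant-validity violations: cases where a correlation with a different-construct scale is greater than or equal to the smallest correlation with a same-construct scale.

2

Convergent (same construct = test anxiety): Scale C, Scale B, Scale A.
Smallest convergent = 0.45. Discriminant values: 0.26, 0.66, 0.59, 0.44; count ≥ 0.45 → 2.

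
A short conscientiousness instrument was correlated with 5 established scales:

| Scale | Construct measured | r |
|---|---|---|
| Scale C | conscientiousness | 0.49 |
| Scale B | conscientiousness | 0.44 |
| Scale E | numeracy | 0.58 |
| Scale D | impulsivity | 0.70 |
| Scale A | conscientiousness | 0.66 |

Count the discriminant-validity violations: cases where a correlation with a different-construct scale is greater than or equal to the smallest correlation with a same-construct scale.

2

Convergent (same construct = conscientiousness): Scale C, Scale B, Scale A.
Smallest convergent = 0.44. Discriminant values: 0.58, 0.70; count ≥ 0.44 → 2.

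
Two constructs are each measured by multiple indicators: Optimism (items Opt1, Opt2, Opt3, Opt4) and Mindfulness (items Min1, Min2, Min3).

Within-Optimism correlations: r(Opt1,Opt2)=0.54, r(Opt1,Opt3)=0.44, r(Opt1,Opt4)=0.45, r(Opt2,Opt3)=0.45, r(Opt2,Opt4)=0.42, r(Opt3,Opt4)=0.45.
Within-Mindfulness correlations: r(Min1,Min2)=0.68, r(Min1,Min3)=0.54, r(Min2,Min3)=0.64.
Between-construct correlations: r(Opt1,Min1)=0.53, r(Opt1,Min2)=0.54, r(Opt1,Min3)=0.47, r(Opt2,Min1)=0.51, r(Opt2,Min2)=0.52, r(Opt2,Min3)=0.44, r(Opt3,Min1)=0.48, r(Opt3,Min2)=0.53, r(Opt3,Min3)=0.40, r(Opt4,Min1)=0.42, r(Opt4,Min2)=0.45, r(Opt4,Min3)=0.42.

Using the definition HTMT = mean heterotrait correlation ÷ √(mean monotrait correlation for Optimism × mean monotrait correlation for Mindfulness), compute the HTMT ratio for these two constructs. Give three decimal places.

0.893

Between-construct mean = 5.71/12 = 0.4758.
Mean within-Opt = 2.75/6 = 0.4583; mean within-Min = 1.86/3 = 0.6200.
Geometric mean = √(0.4583 × 0.6200) = 0.5331.
HTMT = 0.4758 / 0.5331 = 0.893.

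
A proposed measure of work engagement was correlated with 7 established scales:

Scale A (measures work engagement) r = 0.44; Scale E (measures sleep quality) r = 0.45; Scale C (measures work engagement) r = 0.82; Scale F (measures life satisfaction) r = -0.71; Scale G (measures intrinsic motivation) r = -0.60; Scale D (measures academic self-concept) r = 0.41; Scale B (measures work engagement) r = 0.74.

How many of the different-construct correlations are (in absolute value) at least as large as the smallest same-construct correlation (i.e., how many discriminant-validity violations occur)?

3

Convergent (same construct = work engagement): Scale A, Scale C, Scale B.
Smallest convergent = 0.44. Discriminant |r|: 0.45, 0.71, 0.60, 0.41; count ≥ 0.44 → 3.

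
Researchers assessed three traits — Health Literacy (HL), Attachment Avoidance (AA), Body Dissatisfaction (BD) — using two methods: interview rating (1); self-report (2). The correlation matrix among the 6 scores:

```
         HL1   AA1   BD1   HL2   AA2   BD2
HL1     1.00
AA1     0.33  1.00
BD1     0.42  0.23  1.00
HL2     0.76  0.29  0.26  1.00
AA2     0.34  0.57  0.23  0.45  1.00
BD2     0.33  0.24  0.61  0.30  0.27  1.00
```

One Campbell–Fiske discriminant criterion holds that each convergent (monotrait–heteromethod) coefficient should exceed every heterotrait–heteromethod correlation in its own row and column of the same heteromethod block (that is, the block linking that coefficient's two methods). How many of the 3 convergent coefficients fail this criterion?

0

Checking each validity diagonal entry against its comparison values:
HL (methods 1·2): 0.76 vs {0.34, 0.29, 0.33, 0.26} → pass.
AA (methods 1·2): 0.57 vs {0.29, 0.34, 0.24, 0.23} → pass.
BD (methods 1·2): 0.61 vs {0.26, 0.33, 0.23, 0.24} → pass.
0 of 3 fail.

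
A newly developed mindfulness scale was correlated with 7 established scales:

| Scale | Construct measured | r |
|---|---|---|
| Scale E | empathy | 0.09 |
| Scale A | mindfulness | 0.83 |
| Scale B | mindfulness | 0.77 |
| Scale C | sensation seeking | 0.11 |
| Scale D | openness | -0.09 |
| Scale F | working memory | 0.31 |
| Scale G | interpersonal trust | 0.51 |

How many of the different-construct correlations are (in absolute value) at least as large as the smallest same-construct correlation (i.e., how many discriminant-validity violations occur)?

Convergent (same construct = mindfulness): Scale A, Scale B.
Smallest convergent = 0.77. Discriminant |r|: 0.09, 0.11, 0.09, 0.31, 0.51; count ≥ 0.77 → 0.

0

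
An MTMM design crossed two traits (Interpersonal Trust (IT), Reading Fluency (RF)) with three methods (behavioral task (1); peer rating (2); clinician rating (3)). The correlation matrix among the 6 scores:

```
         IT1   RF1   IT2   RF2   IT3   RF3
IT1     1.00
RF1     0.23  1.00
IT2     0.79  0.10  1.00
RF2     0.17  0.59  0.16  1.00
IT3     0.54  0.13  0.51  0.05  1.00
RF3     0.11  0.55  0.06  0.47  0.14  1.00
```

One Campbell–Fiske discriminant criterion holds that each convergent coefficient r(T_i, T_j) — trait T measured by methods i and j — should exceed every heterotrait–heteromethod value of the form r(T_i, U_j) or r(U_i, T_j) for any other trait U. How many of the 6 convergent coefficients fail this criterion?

Checking each validity diagonal entry against its comparison values:
IT (methods 1·2): 0.79 vs {0.17, 0.10} → pass.
IT (methods 1·3): 0.54 vs {0.11, 0.13} → pass.
IT (methods 2·3): 0.51 vs {0.06, 0.05} → pass.
RF (methods 1·2): 0.59 vs {0.10, 0.17} → pass.
RF (methods 1·3): 0.55 vs {0.13, 0.11} → pass.
RF (methods 2·3): 0.47 vs {0.05, 0.06} → pass.
0 of 6 fail.

0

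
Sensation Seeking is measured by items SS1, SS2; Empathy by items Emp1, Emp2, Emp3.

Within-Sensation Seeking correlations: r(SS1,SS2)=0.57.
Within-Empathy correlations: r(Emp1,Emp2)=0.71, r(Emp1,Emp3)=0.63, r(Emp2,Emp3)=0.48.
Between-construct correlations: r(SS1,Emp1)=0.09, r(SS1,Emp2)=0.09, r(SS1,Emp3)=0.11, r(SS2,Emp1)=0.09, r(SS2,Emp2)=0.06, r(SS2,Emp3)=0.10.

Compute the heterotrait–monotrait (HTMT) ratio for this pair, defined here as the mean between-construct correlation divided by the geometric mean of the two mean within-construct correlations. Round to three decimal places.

Mean heterotrait r = 0.54/6 = 0.0900.
Mean within-SS = 0.57/1 = 0.5700; mean within-Emp = 1.82/3 = 0.6067.
Geometric mean = √(0.5700 × 0.6067) = 0.5881.
HTMT = 0.0900 / 0.5881 = 0.153.

0.153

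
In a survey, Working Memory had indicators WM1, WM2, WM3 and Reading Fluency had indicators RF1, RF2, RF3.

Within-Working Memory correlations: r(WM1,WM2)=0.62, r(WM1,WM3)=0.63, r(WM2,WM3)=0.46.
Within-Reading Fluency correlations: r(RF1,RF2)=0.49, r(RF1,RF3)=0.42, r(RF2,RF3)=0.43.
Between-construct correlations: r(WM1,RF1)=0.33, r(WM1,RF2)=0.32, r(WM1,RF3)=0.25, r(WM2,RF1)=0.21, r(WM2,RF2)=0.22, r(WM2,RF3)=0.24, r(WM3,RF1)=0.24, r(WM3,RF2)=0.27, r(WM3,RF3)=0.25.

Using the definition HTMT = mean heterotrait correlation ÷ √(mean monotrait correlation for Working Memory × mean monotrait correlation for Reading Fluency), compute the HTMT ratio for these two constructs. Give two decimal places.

Mean heterotrait r = 2.33/9 = 0.2589.
Mean within-WM = 1.71/3 = 0.5700; mean within-RF = 1.34/3 = 0.4467.
Geometric mean = √(0.5700 × 0.4467) = 0.5046.
HTMT = 0.2589 / 0.5046 = 0.51.

0.51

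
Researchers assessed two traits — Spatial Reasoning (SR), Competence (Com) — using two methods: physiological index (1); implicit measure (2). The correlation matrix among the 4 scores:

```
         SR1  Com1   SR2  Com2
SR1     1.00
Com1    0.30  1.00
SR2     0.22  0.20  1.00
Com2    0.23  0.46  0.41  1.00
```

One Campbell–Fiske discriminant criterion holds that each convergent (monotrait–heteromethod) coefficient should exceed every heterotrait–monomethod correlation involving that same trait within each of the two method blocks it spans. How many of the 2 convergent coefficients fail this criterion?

1

Convergent coefficients and their comparison sets:
SR (methods 1·2): 0.22 vs {0.30, 0.41} → fail.
Com (methods 1·2): 0.46 vs {0.30, 0.41} → pass.
1 of 2 fail.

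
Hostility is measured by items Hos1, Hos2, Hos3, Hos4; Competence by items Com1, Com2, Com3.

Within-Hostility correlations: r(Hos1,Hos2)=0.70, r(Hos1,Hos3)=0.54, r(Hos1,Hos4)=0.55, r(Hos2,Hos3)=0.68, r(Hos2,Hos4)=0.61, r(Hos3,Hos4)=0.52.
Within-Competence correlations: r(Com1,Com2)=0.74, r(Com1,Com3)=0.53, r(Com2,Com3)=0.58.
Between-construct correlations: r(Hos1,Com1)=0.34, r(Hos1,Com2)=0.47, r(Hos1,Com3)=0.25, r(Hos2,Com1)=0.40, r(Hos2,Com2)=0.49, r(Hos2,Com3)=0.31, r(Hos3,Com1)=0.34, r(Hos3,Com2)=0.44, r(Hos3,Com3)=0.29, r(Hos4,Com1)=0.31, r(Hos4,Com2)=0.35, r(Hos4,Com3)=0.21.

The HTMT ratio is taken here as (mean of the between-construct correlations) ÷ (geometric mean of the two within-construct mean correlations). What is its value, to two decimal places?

0.58

Mean heterotrait r = 4.20/12 = 0.3500.
Mean within-Hos = 3.60/6 = 0.6000; mean within-Com = 1.85/3 = 0.6167.
Geometric mean = √(0.6000 × 0.6167) = 0.6083.
HTMT = 0.3500 / 0.6083 = 0.58.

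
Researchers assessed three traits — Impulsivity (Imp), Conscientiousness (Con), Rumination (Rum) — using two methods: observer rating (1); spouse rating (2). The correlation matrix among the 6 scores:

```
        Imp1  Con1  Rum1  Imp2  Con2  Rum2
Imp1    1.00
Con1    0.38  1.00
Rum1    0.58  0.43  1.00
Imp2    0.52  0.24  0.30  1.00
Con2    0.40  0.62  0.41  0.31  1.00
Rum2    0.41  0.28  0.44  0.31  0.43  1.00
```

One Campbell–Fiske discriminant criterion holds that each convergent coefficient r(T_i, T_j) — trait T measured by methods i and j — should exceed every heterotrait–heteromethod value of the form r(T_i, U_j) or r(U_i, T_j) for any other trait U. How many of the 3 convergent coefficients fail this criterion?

0

Each convergent coefficient versus the relevant comparison correlations:
Imp (methods 1·2): 0.52 vs {0.40, 0.24, 0.41, 0.30} → pass.
Con (methods 1·2): 0.62 vs {0.24, 0.40, 0.28, 0.41} → pass.
Rum (methods 1·2): 0.44 vs {0.30, 0.41, 0.41, 0.28} → pass.
0 of 3 fail.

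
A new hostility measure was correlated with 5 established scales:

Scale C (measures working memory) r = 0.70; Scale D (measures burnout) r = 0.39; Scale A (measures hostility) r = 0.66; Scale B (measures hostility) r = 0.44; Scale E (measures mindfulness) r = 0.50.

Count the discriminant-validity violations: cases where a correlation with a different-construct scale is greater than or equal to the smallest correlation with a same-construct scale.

2

Convergent (same construct = hostility): Scale A, Scale B.
Smallest convergent = 0.44. Discriminant values: 0.70, 0.39, 0.50; count ≥ 0.44 → 2.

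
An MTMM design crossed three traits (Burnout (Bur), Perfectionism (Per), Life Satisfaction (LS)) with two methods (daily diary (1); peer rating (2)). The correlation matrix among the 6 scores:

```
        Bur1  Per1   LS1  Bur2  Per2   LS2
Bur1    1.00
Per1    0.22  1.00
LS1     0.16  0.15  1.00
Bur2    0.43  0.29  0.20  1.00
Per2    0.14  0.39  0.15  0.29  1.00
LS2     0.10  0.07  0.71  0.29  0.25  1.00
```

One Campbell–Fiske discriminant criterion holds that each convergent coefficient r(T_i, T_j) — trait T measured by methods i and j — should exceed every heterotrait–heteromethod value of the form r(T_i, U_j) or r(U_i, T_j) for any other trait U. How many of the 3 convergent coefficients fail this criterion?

Convergent coefficients and their comparison sets:
Bur (methods 1·2): 0.43 vs {0.14, 0.29, 0.10, 0.20} → pass.
Per (methods 1·2): 0.39 vs {0.29, 0.14, 0.07, 0.15} → pass.
LS (methods 1·2): 0.71 vs {0.20, 0.10, 0.15, 0.07} → pass.
0 of 3 fail.

0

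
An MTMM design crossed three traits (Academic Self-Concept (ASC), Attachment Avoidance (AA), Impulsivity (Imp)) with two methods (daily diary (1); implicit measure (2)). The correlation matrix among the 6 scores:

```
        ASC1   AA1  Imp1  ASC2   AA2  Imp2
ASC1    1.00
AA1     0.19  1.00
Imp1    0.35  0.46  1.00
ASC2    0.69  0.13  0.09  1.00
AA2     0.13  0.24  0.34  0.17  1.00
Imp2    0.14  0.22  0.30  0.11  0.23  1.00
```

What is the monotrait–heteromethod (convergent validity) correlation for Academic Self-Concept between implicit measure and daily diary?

Same trait (ASC), different methods: r(ASC2, ASC1) = 0.69.

0.69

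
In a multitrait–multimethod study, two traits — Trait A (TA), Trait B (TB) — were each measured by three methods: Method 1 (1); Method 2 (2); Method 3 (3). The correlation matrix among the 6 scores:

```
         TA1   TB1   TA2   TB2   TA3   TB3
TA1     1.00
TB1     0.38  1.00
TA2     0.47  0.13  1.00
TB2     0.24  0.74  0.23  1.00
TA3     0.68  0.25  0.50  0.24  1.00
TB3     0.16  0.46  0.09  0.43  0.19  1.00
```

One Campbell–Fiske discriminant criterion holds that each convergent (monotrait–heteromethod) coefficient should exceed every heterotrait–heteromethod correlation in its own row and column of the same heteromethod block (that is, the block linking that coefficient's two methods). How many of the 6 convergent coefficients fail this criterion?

Each convergent coefficient versus the relevant comparison correlations:
TA (methods 1·2): 0.47 vs {0.24, 0.13} → pass.
TA (methods 1·3): 0.68 vs {0.16, 0.25} → pass.
TA (methods 2·3): 0.50 vs {0.09, 0.24} → pass.
TB (methods 1·2): 0.74 vs {0.13, 0.24} → pass.
TB (methods 1·3): 0.46 vs {0.25, 0.16} → pass.
TB (methods 2·3): 0.43 vs {0.24, 0.09} → pass.
0 of 6 fail.

0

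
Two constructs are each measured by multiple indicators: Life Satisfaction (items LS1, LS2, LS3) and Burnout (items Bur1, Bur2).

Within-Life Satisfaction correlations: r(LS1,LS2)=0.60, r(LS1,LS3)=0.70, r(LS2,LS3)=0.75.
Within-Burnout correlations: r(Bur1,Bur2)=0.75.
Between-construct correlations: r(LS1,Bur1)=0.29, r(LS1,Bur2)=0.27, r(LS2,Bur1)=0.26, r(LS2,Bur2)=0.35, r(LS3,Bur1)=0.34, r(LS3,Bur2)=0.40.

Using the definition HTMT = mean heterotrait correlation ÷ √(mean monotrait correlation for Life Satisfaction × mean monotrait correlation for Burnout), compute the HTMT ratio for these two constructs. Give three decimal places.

0.445

Mean heterotrait r = 1.91/6 = 0.3183.
Mean within-LS = 2.05/3 = 0.6833; mean within-Bur = 0.75/1 = 0.7500.
Geometric mean = √(0.6833 × 0.7500) = 0.7159.
HTMT = 0.3183 / 0.7159 = 0.445.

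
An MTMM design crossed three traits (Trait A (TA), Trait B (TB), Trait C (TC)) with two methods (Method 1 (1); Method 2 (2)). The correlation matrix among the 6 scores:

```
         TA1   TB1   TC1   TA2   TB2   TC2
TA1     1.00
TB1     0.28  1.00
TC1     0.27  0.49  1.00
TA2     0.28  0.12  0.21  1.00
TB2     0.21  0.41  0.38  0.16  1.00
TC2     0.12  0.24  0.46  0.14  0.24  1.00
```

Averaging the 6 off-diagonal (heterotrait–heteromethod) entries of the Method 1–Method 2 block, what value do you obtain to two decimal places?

HTHM values (method 1 × method 2): 0.21, 0.12, 0.12, 0.24, 0.21, 0.38; mean = 1.28/6 = 0.21.

0.21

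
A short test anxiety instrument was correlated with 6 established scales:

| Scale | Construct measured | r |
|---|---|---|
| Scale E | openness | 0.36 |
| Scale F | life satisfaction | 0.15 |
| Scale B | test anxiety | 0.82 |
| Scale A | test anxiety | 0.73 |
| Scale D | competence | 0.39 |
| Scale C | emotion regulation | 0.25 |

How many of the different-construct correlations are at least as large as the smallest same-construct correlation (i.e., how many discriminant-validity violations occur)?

Convergent (same construct = test anxiety): Scale B, Scale A.
Smallest convergent = 0.73. Discriminant values: 0.36, 0.15, 0.39, 0.25; count ≥ 0.73 → 0.

0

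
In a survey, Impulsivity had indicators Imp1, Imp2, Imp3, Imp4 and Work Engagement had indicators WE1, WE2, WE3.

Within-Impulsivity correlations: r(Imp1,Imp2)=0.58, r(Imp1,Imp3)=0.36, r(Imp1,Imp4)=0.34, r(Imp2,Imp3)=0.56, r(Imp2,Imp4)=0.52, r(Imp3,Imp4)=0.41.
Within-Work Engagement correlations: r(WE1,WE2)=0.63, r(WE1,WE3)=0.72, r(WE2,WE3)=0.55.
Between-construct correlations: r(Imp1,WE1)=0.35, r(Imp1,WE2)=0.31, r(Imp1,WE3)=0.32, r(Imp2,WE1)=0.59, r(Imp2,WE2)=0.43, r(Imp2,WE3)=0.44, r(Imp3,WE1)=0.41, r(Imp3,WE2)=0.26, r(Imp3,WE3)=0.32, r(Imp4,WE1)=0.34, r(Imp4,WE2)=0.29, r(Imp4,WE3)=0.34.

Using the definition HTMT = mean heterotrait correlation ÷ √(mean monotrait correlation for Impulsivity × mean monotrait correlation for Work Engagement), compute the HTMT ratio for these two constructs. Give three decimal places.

Between-construct mean = 4.40/12 = 0.3667.
Mean within-Imp = 2.77/6 = 0.4617; mean within-WE = 1.90/3 = 0.6333.
Geometric mean = √(0.4617 × 0.6333) = 0.5407.
HTMT = 0.3667 / 0.5407 = 0.678.

0.678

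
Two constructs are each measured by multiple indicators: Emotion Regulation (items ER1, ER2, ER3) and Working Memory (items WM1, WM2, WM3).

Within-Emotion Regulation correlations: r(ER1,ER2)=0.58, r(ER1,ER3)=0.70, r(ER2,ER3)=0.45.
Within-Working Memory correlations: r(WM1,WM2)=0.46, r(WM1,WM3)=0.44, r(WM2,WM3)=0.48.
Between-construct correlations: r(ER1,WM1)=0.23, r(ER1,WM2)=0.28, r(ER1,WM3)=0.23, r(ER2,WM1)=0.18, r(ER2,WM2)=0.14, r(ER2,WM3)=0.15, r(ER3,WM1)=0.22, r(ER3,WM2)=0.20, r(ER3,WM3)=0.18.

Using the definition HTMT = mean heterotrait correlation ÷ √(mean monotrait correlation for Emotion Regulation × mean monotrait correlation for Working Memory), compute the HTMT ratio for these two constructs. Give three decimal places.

0.390

Mean between = 1.81/9 = 0.2011.
Mean within-ER = 1.73/3 = 0.5767; mean within-WM = 1.38/3 = 0.4600.
Geometric mean = √(0.5767 × 0.4600) = 0.5151.
HTMT = 0.2011 / 0.5151 = 0.390.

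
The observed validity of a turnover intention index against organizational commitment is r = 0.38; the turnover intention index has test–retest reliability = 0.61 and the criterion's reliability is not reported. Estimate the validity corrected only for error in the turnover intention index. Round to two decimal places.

Single correction: r_c = r_obs / √r_xx = 0.38 / √0.61 = 0.38 / 0.7810 ≈ 0.49.

0.49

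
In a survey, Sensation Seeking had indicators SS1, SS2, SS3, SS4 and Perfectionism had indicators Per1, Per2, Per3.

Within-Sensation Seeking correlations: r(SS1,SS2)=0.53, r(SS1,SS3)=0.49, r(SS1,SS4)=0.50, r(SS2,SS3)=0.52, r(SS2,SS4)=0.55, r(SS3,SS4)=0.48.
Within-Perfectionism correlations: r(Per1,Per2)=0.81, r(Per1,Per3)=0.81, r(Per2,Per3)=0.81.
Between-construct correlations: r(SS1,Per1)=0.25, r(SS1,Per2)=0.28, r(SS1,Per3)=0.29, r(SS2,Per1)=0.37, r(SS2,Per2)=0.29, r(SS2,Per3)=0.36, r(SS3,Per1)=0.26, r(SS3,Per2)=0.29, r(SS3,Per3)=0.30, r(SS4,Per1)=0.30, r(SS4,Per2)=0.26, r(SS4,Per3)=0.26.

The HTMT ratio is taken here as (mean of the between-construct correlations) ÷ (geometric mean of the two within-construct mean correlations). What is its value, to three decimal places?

0.454

Mean between = 3.51/12 = 0.2925.
Mean within-SS = 3.07/6 = 0.5117; mean within-Per = 2.43/3 = 0.8100.
Geometric mean = √(0.5117 × 0.8100) = 0.6438.
HTMT = 0.2925 / 0.6438 = 0.454.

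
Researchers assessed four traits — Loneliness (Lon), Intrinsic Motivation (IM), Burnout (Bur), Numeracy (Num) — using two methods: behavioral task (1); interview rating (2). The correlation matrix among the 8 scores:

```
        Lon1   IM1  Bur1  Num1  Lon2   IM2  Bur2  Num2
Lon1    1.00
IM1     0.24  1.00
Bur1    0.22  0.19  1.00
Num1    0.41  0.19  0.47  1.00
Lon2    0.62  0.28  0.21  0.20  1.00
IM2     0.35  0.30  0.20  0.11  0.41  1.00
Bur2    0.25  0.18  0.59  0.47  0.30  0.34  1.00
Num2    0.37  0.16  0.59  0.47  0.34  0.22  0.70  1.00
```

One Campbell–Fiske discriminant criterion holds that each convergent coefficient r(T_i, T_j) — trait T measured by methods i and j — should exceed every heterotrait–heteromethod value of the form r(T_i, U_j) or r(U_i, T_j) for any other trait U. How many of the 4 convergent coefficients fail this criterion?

Each convergent coefficient versus the relevant comparison correlations:
Lon (methods 1·2): 0.62 vs {0.35, 0.28, 0.25, 0.21, 0.37, 0.20} → pass.
IM (methods 1·2): 0.30 vs {0.28, 0.35, 0.18, 0.20, 0.16, 0.11} → fail.
Bur (methods 1·2): 0.59 vs {0.21, 0.25, 0.20, 0.18, 0.59, 0.47} → fail.
Num (methods 1·2): 0.47 vs {0.20, 0.37, 0.11, 0.16, 0.47, 0.59} → fail.
3 of 4 fail.

3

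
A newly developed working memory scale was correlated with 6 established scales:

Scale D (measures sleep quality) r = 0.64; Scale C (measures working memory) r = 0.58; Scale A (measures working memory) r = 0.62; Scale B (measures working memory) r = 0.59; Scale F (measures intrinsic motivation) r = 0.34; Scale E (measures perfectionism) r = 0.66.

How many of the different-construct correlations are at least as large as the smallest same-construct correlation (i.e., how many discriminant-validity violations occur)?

2

Convergent (same construct = working memory): Scale C, Scale A, Scale B.
Smallest convergent = 0.58. Discriminant values: 0.64, 0.34, 0.66; count ≥ 0.58 → 2.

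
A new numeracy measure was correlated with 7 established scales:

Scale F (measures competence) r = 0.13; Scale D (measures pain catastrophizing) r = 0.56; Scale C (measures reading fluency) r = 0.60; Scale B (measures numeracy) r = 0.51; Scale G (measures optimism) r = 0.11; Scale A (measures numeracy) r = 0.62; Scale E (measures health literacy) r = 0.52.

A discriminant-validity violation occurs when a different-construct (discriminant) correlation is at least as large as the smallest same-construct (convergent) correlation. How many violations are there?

3

Convergent (same construct = numeracy): Scale B, Scale A.
Smallest convergent = 0.51. Discriminant values: 0.13, 0.56, 0.60, 0.11, 0.52; count ≥ 0.51 → 3.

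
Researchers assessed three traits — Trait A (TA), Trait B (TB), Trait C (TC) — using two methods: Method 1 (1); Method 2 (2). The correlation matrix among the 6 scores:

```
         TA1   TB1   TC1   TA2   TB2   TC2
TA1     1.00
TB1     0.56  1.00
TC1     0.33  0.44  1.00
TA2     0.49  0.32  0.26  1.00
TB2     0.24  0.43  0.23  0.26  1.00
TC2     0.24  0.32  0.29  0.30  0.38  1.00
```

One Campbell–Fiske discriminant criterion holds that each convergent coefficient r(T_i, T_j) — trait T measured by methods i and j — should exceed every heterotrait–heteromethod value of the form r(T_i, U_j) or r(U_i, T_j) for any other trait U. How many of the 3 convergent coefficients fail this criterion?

Convergent coefficients and their comparison sets:
TA (methods 1·2): 0.49 vs {0.24, 0.32, 0.24, 0.26} → pass.
TB (methods 1·2): 0.43 vs {0.32, 0.24, 0.32, 0.23} → pass.
TC (methods 1·2): 0.29 vs {0.26, 0.24, 0.23, 0.32} → fail.
1 of 3 fail.

1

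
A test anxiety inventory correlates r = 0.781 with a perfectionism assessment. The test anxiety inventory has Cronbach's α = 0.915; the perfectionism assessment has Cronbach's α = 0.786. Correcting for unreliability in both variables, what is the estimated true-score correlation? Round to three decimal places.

r_true = r_obs / √(r_xx · r_yy) = 0.781 / √(0.915 × 0.786) = 0.781 / √0.719190 = 0.781 / 0.8481 ≈ 0.921.

0.921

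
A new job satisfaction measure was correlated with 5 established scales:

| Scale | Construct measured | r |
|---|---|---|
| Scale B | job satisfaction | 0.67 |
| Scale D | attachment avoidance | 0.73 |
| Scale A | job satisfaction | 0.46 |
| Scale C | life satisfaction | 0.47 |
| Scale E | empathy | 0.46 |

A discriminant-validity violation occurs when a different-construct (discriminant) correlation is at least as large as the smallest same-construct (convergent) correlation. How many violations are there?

Convergent (same construct = job satisfaction): Scale B, Scale A.
Smallest convergent = 0.46. Discriminant values: 0.73, 0.47, 0.46; count ≥ 0.46 → 3.

3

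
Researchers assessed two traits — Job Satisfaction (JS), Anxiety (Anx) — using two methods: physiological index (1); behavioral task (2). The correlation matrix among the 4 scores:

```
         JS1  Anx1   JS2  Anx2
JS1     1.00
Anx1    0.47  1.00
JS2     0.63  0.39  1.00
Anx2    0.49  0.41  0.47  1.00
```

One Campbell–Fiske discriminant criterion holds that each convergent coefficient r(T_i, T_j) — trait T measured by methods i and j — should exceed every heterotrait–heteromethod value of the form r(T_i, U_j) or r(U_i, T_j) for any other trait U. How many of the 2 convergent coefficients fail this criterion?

Checking each validity diagonal entry against its comparison values:
JS (methods 1·2): 0.63 vs {0.49, 0.39} → pass.
Anx (methods 1·2): 0.41 vs {0.39, 0.49} → fail.
1 of 2 fail.

1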